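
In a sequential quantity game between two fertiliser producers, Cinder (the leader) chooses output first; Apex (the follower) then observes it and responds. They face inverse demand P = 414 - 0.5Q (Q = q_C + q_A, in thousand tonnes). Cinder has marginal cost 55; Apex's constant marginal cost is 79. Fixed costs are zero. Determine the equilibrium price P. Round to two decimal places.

150.75

Solve by backward induction. Given q_C, the follower Apex maximises π_A = (414 - (1/2)q_C - (1/2)q_A)q_A - 79q_A.
Setting the follower's marginal profit to zero, 335 - (1/2)q_C - q_A = 0, i.e. q_A = (335 - (1/2)q_C).
The leader anticipates this reaction. Substituting into P = 414 - 0.5Q gives P = 493/2 - (1/4)q_C, so π_C = (493/2 - (1/4)q_C)q_C - 55q_C.
Maximising: ∂π_C/∂q_C = 383/2 - (1/2)q_C = 0, giving q_C = 383.
Then q_A = (335 - (1/2)·383) = 287/2.
Total output Q = 1053/2, so price P = 414 - (1/2)·(1053/2) = 603/4.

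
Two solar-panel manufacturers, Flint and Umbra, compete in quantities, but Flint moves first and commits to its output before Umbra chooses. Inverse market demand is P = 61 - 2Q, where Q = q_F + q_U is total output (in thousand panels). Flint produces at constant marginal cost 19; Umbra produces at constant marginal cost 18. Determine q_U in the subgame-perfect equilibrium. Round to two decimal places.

Solve by backward induction. Given q_F, the follower Umbra maximises π_U = (61 - 2q_F - 2q_U)q_U - 18q_U.
∂π_U/∂q_U = 43 - 2q_F - 4q_U = 0 gives the reaction function q_U = (43 - 2q_F)/4.
Flint substitutes q_U(q_F) into its own profit: π_F = q_F(61 - 2q_F - (43 - 2q_F)/2) - 19q_F = (79/2 - q_F)q_F - 19q_F.
The leader's first-order condition 41/2 - 2q_F = 0 yields q_F = 41/4.
Then q_U = (43 - 2·(41/4))/4 = 45/8.

5.63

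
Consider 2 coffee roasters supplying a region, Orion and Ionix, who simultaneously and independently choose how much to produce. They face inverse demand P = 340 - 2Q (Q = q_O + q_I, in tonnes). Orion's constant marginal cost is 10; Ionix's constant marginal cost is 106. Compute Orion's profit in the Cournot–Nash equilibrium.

Orion's profit: π_O = (340 - 2Q)q_O - (10q_O). Setting ∂π_O/∂q_O = 0: 330 - 4q_O - 2(q_I) = 0.
Ionix's profit: π_I = (340 - 2Q)q_I - (106q_I). Setting ∂π_I/∂q_I = 0: 234 - 4q_I - 2(q_O) = 0.
Rearranging gives the reaction functions q_O = (330 - 2q_I)/4 and q_I = (234 - 2q_O)/4.
Substituting one into the other gives q_O = 71 and q_I = 23.
Price P = 340 - 2·94 = 152.
Orion's profit: (152 - 10)·71 = 10082.

10082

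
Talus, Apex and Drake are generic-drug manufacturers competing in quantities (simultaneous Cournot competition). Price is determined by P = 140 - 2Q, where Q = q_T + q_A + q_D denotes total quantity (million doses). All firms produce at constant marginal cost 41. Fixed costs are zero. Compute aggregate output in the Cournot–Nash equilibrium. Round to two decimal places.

37.13

Each firm earns π_i = (140 - 2Q)q_i - 41q_i.
Setting ∂π_i/∂q_i = 0 with rivals' quantities fixed: 99 - 4q_i - 2·Σ_{j≠i} q_j = 0.
By symmetry each firm produces the same amount; substituting Σ_{j≠i} q_j = 2q_i yields q_i = 99/8.
Total output Q = 99/8 + 99/8 + 99/8 = 297/8.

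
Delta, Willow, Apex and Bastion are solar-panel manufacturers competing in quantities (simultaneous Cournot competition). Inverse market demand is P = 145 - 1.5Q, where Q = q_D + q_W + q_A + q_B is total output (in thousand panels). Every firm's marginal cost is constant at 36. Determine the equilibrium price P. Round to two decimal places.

57.80

A representative firm's profit is π_i = q_i(145 - 1.5Q) - 36q_i.
First-order condition (treating rivals' output as given): 109 - 3q_i - (3/2)·Σ_{j≠i} q_j = 0.
By symmetry each firm produces the same amount; substituting Σ_{j≠i} q_j = 3q_i yields q_i = 109/(15/2) = 218/15.
Total output Q = 872/15, so price P = 145 - (3/2)·(872/15) = 289/5.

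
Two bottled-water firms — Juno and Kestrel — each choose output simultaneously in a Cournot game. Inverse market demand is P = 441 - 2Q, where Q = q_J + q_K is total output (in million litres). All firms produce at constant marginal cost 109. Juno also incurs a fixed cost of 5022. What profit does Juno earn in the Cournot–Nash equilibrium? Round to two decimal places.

A representative firm's profit is π_i = q_i(441 - 2Q) - 109q_i.
First-order condition (treating rivals' output as given): 332 - 4q_i - 2q_j = 0.
By symmetry each firm produces the same amount; substituting q_j = q_i yields q_i = 332/6 = 166/3.
Price P = 441 - 2·(332/3) = 659/3.
Juno's profit: (659/3 - 109)·(166/3) - 5022 = 1101.5556.

1101.56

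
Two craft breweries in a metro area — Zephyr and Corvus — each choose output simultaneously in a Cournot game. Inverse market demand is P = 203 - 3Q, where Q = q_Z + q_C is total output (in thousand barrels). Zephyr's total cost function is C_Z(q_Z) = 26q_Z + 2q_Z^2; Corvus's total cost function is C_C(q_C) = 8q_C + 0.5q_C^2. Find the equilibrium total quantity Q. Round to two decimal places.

Zephyr's profit: π_Z = (203 - 3Q)q_Z - (26q_Z + 2q_Z²). Setting ∂π_Z/∂q_Z = 0: 177 - 10q_Z - 3(q_C) = 0.
Corvus's profit: π_C = (203 - 3Q)q_C - (8q_C + (1/2)q_C²). Setting ∂π_C/∂q_C = 0: 195 - 7q_C - 3(q_Z) = 0.
Rearranging gives the reaction functions q_Z = (177 - 3q_C)/10 and q_C = (195 - 3q_Z)/7.
Substituting one into the other gives q_Z = 654/61 and q_C = 1419/61.
Total output Q = 654/61 + 1419/61 = 33.9836.

33.98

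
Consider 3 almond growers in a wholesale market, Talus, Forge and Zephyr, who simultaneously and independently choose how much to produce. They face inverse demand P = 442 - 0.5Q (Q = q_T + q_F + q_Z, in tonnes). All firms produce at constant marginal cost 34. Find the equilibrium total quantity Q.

612

A representative firm's profit is π_i = q_i(442 - 0.5Q) - 34q_i.
Setting ∂π_i/∂q_i = 0 with rivals' quantities fixed: 408 - q_i - (1/2)·Σ_{j≠i} q_j = 0.
By symmetry each firm produces the same amount; substituting Σ_{j≠i} q_j = 2q_i yields q_i = 408/2 = 204.
Total output Q = 204 + 204 + 204 = 612.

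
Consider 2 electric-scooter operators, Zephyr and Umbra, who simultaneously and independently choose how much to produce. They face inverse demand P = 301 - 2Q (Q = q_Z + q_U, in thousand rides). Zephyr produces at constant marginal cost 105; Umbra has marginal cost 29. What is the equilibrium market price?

145

Zephyr's profit: π_Z = (301 - 2Q)q_Z - (105q_Z). Setting ∂π_Z/∂q_Z = 0: 196 - 4q_Z - 2(q_U) = 0.
Umbra's first-order condition: 272 - 4q_U - 2(q_Z) = 0.
So q_Z = (196 - 2q_U)/4 and q_U = (272 - 2q_Z)/4.
Solving the pair: q_Z = 20, q_U = 58.
Total output Q = 78, so price P = 301 - 2·78 = 145.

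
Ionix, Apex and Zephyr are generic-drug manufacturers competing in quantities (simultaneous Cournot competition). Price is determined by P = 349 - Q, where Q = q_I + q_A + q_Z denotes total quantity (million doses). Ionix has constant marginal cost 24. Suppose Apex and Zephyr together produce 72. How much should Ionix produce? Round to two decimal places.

With rivals' combined output fixed at 72, Ionix's profit is π_I = (349 - 72 - q_I)q_I - (24q_I) = (277 - q_I)q_I - (24q_I).
∂π_I/∂q_I = 253 - 2q_I = 0, so q_I = 253/2.

126.50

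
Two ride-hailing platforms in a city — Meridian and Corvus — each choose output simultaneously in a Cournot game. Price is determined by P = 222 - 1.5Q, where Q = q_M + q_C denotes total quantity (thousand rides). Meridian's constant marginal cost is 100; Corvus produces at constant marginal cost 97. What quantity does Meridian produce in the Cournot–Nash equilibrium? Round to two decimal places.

Meridian's profit: π_M = (222 - 1.5Q)q_M - (100q_M). Setting ∂π_M/∂q_M = 0: 122 - 3q_M - (3/2)(q_C) = 0.
Corvus's first-order condition: 125 - 3q_C - (3/2)(q_M) = 0.
Rearranging gives the reaction functions q_M = (122 - (3/2)q_C)/3 and q_C = (125 - (3/2)q_M)/3.
Substituting one into the other gives q_M = 238/9 and q_C = 256/9.

26.44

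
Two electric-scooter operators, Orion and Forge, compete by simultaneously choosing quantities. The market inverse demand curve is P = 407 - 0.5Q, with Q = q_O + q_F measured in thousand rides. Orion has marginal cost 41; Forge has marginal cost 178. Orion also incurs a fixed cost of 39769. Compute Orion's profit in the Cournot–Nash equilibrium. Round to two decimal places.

Orion's profit: π_O = (407 - 0.5Q)q_O - (41q_O). Setting ∂π_O/∂q_O = 0: 366 - q_O - (1/2)(q_F) = 0.
Forge's profit: π_F = (407 - 0.5Q)q_F - (178q_F). Setting ∂π_F/∂q_F = 0: 229 - q_F - (1/2)(q_O) = 0.
Rearranging gives the reaction functions q_O = (366 - (1/2)q_F) and q_F = (229 - (1/2)q_O).
Substituting one into the other gives q_O = 1006/3 and q_F = 184/3.
Price P = 407 - (1/2)·(1190/3) = 626/3.
Orion's profit: (626/3 - 41)·(1006/3) - 39769 = 16455.2222.

16455.22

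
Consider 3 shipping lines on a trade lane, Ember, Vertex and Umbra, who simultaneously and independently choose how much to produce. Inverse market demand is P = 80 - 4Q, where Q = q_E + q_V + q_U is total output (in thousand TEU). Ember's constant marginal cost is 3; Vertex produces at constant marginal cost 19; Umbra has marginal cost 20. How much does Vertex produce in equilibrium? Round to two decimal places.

Ember's profit: π_E = (80 - 4Q)q_E - (3q_E). Setting ∂π_E/∂q_E = 0: 77 - 8q_E - 4(q_V + q_U) = 0.
Vertex's profit: π_V = (80 - 4Q)q_V - (19q_V). Setting ∂π_V/∂q_V = 0: 61 - 8q_V - 4(q_E + q_U) = 0.
Umbra's profit: π_U = (80 - 4Q)q_U - (20q_U). Setting ∂π_U/∂q_U = 0: 60 - 8q_U - 4(q_E + q_V) = 0.
Adding the 3 conditions: 198 − 8Q − 8Q = 0, i.e. Q = 99/8.
Back-substituting: q_E = (77 − 99/2)/4 = 55/8, q_V = (61 − 99/2)/4 = 23/8, q_U = (60 − 99/2)/4 = 21/8.

2.88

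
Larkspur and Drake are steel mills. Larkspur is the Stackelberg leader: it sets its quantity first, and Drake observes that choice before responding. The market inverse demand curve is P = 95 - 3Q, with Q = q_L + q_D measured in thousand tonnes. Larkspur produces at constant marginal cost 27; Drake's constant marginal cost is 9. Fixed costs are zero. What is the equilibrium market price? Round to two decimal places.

39.50

The follower Drake best-responds to any q_L: π_D = (95 - 3Q)q_D - 9q_D.
Follower FOC: 86 - 3q_L - 6q_D = 0, so q_D(q_L) = (86 - 3q_L)/6.
Larkspur substitutes q_D(q_L) into its own profit: π_L = q_L(95 - 3q_L - (86 - 3q_L)/2) - 27q_L = (52 - (3/2)q_L)q_L - 27q_L.
Leader FOC: 25 - 3q_L = 0, so q_L = 25/3.
Then q_D = (86 - 3·(25/3))/6 = 61/6.
Total output Q = 37/2, so price P = 95 - 3·(37/2) = 79/2.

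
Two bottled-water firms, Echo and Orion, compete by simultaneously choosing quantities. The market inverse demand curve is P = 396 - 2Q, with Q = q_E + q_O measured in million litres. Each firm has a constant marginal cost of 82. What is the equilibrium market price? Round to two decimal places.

Each firm earns π_i = (396 - 2Q)q_i - 82q_i.
Setting ∂π_i/∂q_i = 0 with rivals' quantities fixed: 314 - 4q_i - 2q_j = 0.
By symmetry each firm produces the same amount; substituting q_j = q_i yields q_i = 314/6 = 157/3.
Total output Q = 314/3, so price P = 396 - 2·(314/3) = 560/3.

186.67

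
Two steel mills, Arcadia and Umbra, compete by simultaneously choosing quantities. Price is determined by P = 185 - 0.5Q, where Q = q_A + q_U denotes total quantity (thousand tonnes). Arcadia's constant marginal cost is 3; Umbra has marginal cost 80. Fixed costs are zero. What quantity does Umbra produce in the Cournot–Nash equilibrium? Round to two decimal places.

18.67

Arcadia's profit: π_A = (185 - 0.5Q)q_A - (3q_A). Setting ∂π_A/∂q_A = 0: 182 - q_A - (1/2)(q_U) = 0.
Umbra's first-order condition: 105 - q_U - (1/2)(q_A) = 0.
Best responses: q_A = (182 - (1/2)q_U), q_U = (105 - (1/2)q_A).
Substituting one into the other gives q_A = 518/3 and q_U = 56/3.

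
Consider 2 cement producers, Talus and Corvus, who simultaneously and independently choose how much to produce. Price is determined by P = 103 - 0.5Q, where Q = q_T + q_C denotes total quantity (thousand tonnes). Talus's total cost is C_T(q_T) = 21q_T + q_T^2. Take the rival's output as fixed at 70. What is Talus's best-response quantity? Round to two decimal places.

With the rival's output fixed at 70, Talus's profit is π_T = (103 - (1/2)·70 - (1/2)q_T)q_T - (21q_T + q_T²) = (68 - (1/2)q_T)q_T - (21q_T + q_T²).
∂π_T/∂q_T = 47 - 3q_T = 0, so q_T = 47/3.

15.67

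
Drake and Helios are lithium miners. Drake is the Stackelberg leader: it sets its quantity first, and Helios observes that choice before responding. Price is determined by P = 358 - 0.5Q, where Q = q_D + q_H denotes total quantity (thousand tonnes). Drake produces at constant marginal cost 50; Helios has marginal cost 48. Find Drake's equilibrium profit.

23409

The follower Helios best-responds to any q_D: π_H = (358 - 0.5Q)q_H - 48q_H.
Setting the follower's marginal profit to zero, 310 - (1/2)q_D - q_H = 0, i.e. q_H = (310 - (1/2)q_D).
Drake substitutes q_H(q_D) into its own profit: π_D = q_D(358 - (1/2)q_D - (310 - (1/2)q_D)/2) - 50q_D = (203 - (1/4)q_D)q_D - 50q_D.
The leader's first-order condition 153 - (1/2)q_D = 0 yields q_D = 306.
Then q_H = (310 - (1/2)·306) = 157.
Price P = 358 - (1/2)·463 = 253/2.
Drake's profit: (253/2 - 50)·306 = 23409.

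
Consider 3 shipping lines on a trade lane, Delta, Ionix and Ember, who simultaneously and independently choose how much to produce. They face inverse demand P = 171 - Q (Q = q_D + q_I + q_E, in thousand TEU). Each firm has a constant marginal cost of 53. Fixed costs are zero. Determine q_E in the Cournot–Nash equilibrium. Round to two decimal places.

Each firm earns π_i = (171 - Q)q_i - 53q_i.
Setting ∂π_i/∂q_i = 0 with rivals' quantities fixed: 118 - 2q_i - Σ_{j≠i} q_j = 0.
With identical firms every q_j equals q_i, so Σ_{j≠i} q_j = 2q_i and 118 = 4q_i, giving q_i = 59/2.

29.50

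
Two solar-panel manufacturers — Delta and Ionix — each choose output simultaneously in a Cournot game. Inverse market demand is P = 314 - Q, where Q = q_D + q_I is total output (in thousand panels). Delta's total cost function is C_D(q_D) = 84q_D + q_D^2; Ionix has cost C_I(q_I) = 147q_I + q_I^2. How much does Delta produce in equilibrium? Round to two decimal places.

50.20

Delta's profit: π_D = (314 - Q)q_D - (84q_D + q_D²). Setting ∂π_D/∂q_D = 0: 230 - 4q_D - (q_I) = 0.
Ionix's first-order condition: 167 - 4q_I - (q_D) = 0.
Best responses: q_D = (230 - q_I)/4, q_I = (167 - q_D)/4.
Substituting one into the other gives q_D = 251/5 and q_I = 146/5.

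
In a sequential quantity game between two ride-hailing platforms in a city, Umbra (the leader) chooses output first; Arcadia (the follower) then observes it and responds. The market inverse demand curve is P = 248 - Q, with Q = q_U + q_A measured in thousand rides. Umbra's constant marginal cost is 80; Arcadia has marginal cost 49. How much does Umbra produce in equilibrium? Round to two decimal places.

The follower Arcadia best-responds to any q_U: π_A = (248 - Q)q_A - 49q_A.
Follower FOC: 199 - q_U - 2q_A = 0, so q_A(q_U) = (199 - q_U)/2.
The leader anticipates this reaction. Substituting into P = 248 - Q gives P = 297/2 - (1/2)q_U, so π_U = (297/2 - (1/2)q_U)q_U - 80q_U.
The leader's first-order condition 137/2 - q_U = 0 yields q_U = 137/2.
Then q_A = (199 - 137/2)/2 = 261/4.

68.50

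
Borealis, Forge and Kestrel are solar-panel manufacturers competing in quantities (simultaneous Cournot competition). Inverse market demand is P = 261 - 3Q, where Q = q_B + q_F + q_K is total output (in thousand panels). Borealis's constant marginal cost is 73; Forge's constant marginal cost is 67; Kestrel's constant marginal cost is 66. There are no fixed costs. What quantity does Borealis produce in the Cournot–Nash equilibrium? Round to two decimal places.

14.58

Borealis's profit: π_B = (261 - 3Q)q_B - (73q_B). Setting ∂π_B/∂q_B = 0: 188 - 6q_B - 3(q_F + q_K) = 0.
Forge's first-order condition: 194 - 6q_F - 3(q_B + q_K) = 0.
Kestrel's profit: π_K = (261 - 3Q)q_K - (66q_K). Setting ∂π_K/∂q_K = 0: 195 - 6q_K - 3(q_B + q_F) = 0.
Adding the 3 first-order conditions: 577 − 12Q = 0, so Q = 577/12.
Back-substituting: q_B = (188 − 577/4)/3 = 175/12, q_F = (194 − 577/4)/3 = 199/12, q_K = (195 − 577/4)/3 = 203/12.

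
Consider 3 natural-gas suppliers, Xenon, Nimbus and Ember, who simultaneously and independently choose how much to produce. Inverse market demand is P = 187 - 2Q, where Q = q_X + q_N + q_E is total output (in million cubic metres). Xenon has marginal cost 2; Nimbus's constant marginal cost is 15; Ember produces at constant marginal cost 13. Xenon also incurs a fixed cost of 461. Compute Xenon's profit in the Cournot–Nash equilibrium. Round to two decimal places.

904.03

Xenon's profit: π_X = (187 - 2Q)q_X - (2q_X). Setting ∂π_X/∂q_X = 0: 185 - 4q_X - 2(q_N + q_E) = 0.
Nimbus's first-order condition: 172 - 4q_N - 2(q_X + q_E) = 0.
Ember's first-order condition: 174 - 4q_E - 2(q_X + q_N) = 0.
Adding the 3 first-order conditions: 531 − 8Q = 0, so Q = 531/8.
Back-substituting: q_X = (185 − 531/4)/2 = 209/8, q_N = (172 − 531/4)/2 = 157/8, q_E = (174 − 531/4)/2 = 165/8.
Price P = 187 - 2·(531/8) = 217/4.
Xenon's profit: (217/4 - 2)·(209/8) - 461 = 904.0313.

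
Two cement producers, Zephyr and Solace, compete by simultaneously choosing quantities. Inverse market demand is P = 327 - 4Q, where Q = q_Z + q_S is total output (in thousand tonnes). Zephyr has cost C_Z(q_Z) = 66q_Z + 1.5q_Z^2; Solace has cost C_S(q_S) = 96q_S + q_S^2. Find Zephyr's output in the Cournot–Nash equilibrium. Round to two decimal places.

Zephyr's profit: π_Z = (327 - 4Q)q_Z - (66q_Z + (3/2)q_Z²). Setting ∂π_Z/∂q_Z = 0: 261 - 11q_Z - 4(q_S) = 0.
Solace's first-order condition: 231 - 10q_S - 4(q_Z) = 0.
Best responses: q_Z = (261 - 4q_S)/11, q_S = (231 - 4q_Z)/10.
Solving the pair: q_Z = 843/47, q_S = 1497/94.

17.94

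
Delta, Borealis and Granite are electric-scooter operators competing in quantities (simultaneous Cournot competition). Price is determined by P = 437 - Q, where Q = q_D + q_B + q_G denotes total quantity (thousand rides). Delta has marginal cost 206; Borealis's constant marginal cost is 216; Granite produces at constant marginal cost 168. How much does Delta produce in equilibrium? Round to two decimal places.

50.75

Delta's profit: π_D = (437 - Q)q_D - (206q_D). Setting ∂π_D/∂q_D = 0: 231 - 2q_D - (q_B + q_G) = 0.
Borealis's first-order condition: 221 - 2q_B - (q_D + q_G) = 0.
Granite's profit: π_G = (437 - Q)q_G - (168q_G). Setting ∂π_G/∂q_G = 0: 269 - 2q_G - (q_D + q_B) = 0.
Adding the 3 first-order conditions: 721 − 4Q = 0, so Q = 721/4.
Back-substituting: q_D = (231 − 721/4) = 203/4, q_B = (221 − 721/4) = 163/4, q_G = (269 − 721/4) = 355/4.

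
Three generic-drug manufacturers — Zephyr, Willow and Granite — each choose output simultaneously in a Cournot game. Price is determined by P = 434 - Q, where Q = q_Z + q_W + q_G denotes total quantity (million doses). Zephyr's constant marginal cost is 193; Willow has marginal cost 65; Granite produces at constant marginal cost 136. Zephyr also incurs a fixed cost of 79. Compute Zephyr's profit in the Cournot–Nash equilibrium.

117

Zephyr's profit: π_Z = (434 - Q)q_Z - (193q_Z). Setting ∂π_Z/∂q_Z = 0: 241 - 2q_Z - (q_W + q_G) = 0.
Willow's first-order condition: 369 - 2q_W - (q_Z + q_G) = 0.
Granite's first-order condition: 298 - 2q_G - (q_Z + q_W) = 0.
Summing all 3 equations gives 908 − 4Q = 0, hence Q = 227.
Back-substituting: q_Z = (241 − 227) = 14, q_W = (369 − 227) = 142, q_G = (298 − 227) = 71.
Price P = 434 - 227 = 207.
Zephyr's profit: (207 - 193)·14 - 79 = 117.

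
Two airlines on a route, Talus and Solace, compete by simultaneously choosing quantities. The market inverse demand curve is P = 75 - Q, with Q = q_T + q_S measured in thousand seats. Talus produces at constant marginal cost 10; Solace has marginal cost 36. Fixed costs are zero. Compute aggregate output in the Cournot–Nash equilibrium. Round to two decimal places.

Talus's profit: π_T = (75 - Q)q_T - (10q_T). Setting ∂π_T/∂q_T = 0: 65 - 2q_T - (q_S) = 0.
Solace's profit: π_S = (75 - Q)q_S - (36q_S). Setting ∂π_S/∂q_S = 0: 39 - 2q_S - (q_T) = 0.
Best responses: q_T = (65 - q_S)/2, q_S = (39 - q_T)/2.
Substituting one into the other gives q_T = 91/3 and q_S = 13/3.
Total output Q = 91/3 + 13/3 = 104/3.

34.67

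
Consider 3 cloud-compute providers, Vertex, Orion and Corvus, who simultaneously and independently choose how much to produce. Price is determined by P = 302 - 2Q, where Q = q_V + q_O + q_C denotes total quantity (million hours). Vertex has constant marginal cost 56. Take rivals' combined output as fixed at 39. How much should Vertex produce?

With rivals' combined output fixed at 39, Vertex's profit is π_V = (302 - 2·39 - 2q_V)q_V - (56q_V) = (224 - 2q_V)q_V - (56q_V).
∂π_V/∂q_V = 168 - 4q_V = 0, so q_V = 42.

42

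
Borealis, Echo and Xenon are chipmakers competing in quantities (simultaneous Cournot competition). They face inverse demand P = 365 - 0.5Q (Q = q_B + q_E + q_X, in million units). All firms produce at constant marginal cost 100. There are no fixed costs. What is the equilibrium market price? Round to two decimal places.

Each firm earns π_i = (365 - 0.5Q)q_i - 100q_i.
First-order condition (treating rivals' output as given): 265 - q_i - (1/2)·Σ_{j≠i} q_j = 0.
By symmetry each firm produces the same amount; substituting Σ_{j≠i} q_j = 2q_i yields q_i = 265/2.
Total output Q = 795/2, so price P = 365 - (1/2)·(795/2) = 665/4.

166.25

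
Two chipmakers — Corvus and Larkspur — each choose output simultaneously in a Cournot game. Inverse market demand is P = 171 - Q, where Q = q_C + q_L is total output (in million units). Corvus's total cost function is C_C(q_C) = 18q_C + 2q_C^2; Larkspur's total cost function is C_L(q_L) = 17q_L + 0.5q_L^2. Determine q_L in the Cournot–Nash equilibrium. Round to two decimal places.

Corvus's profit: π_C = (171 - Q)q_C - (18q_C + 2q_C²). Setting ∂π_C/∂q_C = 0: 153 - 6q_C - (q_L) = 0.
Larkspur's first-order condition: 154 - 3q_L - (q_C) = 0.
So q_C = (153 - q_L)/6 and q_L = (154 - q_C)/3.
Solving the pair: q_C = 305/17, q_L = 771/17.

45.35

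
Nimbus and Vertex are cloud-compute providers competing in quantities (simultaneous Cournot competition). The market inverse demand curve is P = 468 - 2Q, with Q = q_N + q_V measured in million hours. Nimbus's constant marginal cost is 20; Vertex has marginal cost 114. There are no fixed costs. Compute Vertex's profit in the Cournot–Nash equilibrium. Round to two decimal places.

3755.56

Nimbus's profit: π_N = (468 - 2Q)q_N - (20q_N). Setting ∂π_N/∂q_N = 0: 448 - 4q_N - 2(q_V) = 0.
Vertex's profit: π_V = (468 - 2Q)q_V - (114q_V). Setting ∂π_V/∂q_V = 0: 354 - 4q_V - 2(q_N) = 0.
So q_N = (448 - 2q_V)/4 and q_V = (354 - 2q_N)/4.
Substituting one into the other gives q_N = 271/3 and q_V = 130/3.
Price P = 468 - 2·(401/3) = 602/3.
Vertex's profit: (602/3 - 114)·(130/3) = 3755.5556.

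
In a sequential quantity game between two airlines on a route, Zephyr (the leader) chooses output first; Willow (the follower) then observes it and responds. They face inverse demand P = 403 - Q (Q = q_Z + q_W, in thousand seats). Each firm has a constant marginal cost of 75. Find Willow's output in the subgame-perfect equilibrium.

Solve by backward induction. Given q_Z, the follower Willow maximises π_W = (403 - q_Z - q_W)q_W - 75q_W.
∂π_W/∂q_W = 328 - q_Z - 2q_W = 0 gives the reaction function q_W = (328 - q_Z)/2.
The leader anticipates this reaction. Substituting into P = 403 - Q gives P = 239 - (1/2)q_Z, so π_Z = (239 - (1/2)q_Z)q_Z - 75q_Z.
The leader's first-order condition 164 - q_Z = 0 yields q_Z = 164.
Then q_W = (328 - 164)/2 = 82.

82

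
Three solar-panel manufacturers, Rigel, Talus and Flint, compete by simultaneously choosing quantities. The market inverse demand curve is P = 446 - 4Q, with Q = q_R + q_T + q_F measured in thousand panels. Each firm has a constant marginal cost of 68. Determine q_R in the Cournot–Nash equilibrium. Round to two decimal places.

23.63

A representative firm's profit is π_i = q_i(446 - 4Q) - 68q_i.
Setting ∂π_i/∂q_i = 0 with rivals' quantities fixed: 378 - 8q_i - 4·Σ_{j≠i} q_j = 0.
With identical firms every q_j equals q_i, so Σ_{j≠i} q_j = 2q_i and 378 = 16q_i, giving q_i = 189/8.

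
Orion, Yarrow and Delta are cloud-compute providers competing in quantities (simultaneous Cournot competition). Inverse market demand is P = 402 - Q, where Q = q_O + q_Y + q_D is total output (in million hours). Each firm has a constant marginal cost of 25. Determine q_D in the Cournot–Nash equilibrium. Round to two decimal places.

94.25

Each firm earns π_i = (402 - Q)q_i - 25q_i.
First-order condition (treating rivals' output as given): 377 - 2q_i - Σ_{j≠i} q_j = 0.
With identical firms every q_j equals q_i, so Σ_{j≠i} q_j = 2q_i and 377 = 4q_i, giving q_i = 377/4.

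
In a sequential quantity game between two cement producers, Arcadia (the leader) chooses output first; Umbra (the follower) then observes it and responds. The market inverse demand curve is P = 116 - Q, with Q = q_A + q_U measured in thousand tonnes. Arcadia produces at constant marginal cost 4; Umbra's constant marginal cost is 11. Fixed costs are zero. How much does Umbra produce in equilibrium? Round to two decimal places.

The follower Umbra best-responds to any q_A: π_U = (116 - Q)q_U - 11q_U.
Follower FOC: 105 - q_A - 2q_U = 0, so q_U(q_A) = (105 - q_A)/2.
Arcadia substitutes q_U(q_A) into its own profit: π_A = q_A(116 - q_A - (105 - q_A)/2) - 4q_A = (127/2 - (1/2)q_A)q_A - 4q_A.
Leader FOC: 119/2 - q_A = 0, so q_A = 119/2.
Then q_U = (105 - 119/2)/2 = 91/4.

22.75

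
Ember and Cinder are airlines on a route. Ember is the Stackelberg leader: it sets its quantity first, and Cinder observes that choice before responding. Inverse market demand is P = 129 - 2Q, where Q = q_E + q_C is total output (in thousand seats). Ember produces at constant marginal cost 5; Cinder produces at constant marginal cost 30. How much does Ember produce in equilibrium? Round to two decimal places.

The follower Cinder best-responds to any q_E: π_C = (129 - 2Q)q_C - 30q_C.
Follower FOC: 99 - 2q_E - 4q_C = 0, so q_C(q_E) = (99 - 2q_E)/4.
The leader anticipates this reaction. Substituting into P = 129 - 2Q gives P = 159/2 - q_E, so π_E = (159/2 - q_E)q_E - 5q_E.
Maximising: ∂π_E/∂q_E = 149/2 - 2q_E = 0, giving q_E = 149/4.
Then q_C = (99 - 2·(149/4))/4 = 49/8.

37.25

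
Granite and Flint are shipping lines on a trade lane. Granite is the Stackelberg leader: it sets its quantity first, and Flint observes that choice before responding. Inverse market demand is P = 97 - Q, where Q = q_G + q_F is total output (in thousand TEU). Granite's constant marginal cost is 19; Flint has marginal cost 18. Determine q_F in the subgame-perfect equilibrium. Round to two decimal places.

Solve by backward induction. Given q_G, the follower Flint maximises π_F = (97 - q_G - q_F)q_F - 18q_F.
Setting the follower's marginal profit to zero, 79 - q_G - 2q_F = 0, i.e. q_F = (79 - q_G)/2.
Granite substitutes q_F(q_G) into its own profit: π_G = q_G(97 - q_G - (79 - q_G)/2) - 19q_G = (115/2 - (1/2)q_G)q_G - 19q_G.
Leader FOC: 77/2 - q_G = 0, so q_G = 77/2.
Then q_F = (79 - 77/2)/2 = 81/4.

20.25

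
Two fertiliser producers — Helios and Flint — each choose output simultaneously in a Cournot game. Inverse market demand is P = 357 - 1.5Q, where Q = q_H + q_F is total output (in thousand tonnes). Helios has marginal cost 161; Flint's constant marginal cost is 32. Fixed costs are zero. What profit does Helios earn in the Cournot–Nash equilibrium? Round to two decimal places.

Helios's profit: π_H = (357 - 1.5Q)q_H - (161q_H). Setting ∂π_H/∂q_H = 0: 196 - 3q_H - (3/2)(q_F) = 0.
Flint's profit: π_F = (357 - 1.5Q)q_F - (32q_F). Setting ∂π_F/∂q_F = 0: 325 - 3q_F - (3/2)(q_H) = 0.
Rearranging gives the reaction functions q_H = (196 - (3/2)q_F)/3 and q_F = (325 - (3/2)q_H)/3.
Solving the pair: q_H = 134/9, q_F = 908/9.
Price P = 357 - (3/2)·(1042/9) = 550/3.
Helios's profit: (550/3 - 161)·(134/9) = 332.5185.

332.52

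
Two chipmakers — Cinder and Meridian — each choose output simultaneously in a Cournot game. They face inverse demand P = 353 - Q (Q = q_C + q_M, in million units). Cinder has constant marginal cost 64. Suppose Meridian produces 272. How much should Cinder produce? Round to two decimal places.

8.50

With the rival's output fixed at 272, Cinder's profit is π_C = (353 - 272 - q_C)q_C - (64q_C) = (81 - q_C)q_C - (64q_C).
∂π_C/∂q_C = 17 - 2q_C = 0, so q_C = 17/2.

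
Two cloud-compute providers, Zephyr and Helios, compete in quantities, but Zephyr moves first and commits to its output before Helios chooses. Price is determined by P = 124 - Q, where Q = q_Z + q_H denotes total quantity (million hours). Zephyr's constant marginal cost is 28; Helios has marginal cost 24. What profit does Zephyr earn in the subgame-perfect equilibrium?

1058

Solve by backward induction. Given q_Z, the follower Helios maximises π_H = (124 - q_Z - q_H)q_H - 24q_H.
Follower FOC: 100 - q_Z - 2q_H = 0, so q_H(q_Z) = (100 - q_Z)/2.
The leader anticipates this reaction. Substituting into P = 124 - Q gives P = 74 - (1/2)q_Z, so π_Z = (74 - (1/2)q_Z)q_Z - 28q_Z.
The leader's first-order condition 46 - q_Z = 0 yields q_Z = 46.
Then q_H = (100 - 46)/2 = 27.
Price P = 124 - 73 = 51.
Zephyr's profit: (51 - 28)·46 = 1058.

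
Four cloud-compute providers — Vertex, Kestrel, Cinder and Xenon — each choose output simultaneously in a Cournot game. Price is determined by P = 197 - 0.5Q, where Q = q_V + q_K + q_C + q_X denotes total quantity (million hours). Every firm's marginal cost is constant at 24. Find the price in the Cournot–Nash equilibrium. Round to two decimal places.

A representative firm's profit is π_i = q_i(197 - 0.5Q) - 24q_i.
Setting ∂π_i/∂q_i = 0 with rivals' quantities fixed: 173 - q_i - (1/2)·Σ_{j≠i} q_j = 0.
By symmetry each firm produces the same amount; substituting Σ_{j≠i} q_j = 3q_i yields q_i = 173/(5/2) = 346/5.
Total output Q = 1384/5, so price P = 197 - (1/2)·(1384/5) = 293/5.

58.60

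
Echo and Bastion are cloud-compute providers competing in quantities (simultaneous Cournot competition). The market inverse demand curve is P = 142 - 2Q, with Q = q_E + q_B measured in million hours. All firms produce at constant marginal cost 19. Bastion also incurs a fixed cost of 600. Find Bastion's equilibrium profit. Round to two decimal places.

240.50

A representative firm's profit is π_i = q_i(142 - 2Q) - 19q_i.
First-order condition (treating rivals' output as given): 123 - 4q_i - 2q_j = 0.
By symmetry each firm produces the same amount; substituting q_j = q_i yields q_i = 123/6 = 41/2.
Price P = 142 - 2·41 = 60.
Bastion's profit: (60 - 19)·(41/2) - 600 = 481/2.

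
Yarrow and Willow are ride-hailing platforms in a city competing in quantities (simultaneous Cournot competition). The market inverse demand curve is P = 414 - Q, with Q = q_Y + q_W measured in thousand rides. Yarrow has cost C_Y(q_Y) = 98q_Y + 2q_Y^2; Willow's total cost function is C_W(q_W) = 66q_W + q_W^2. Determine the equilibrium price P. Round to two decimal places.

Yarrow's profit: π_Y = (414 - Q)q_Y - (98q_Y + 2q_Y²). Setting ∂π_Y/∂q_Y = 0: 316 - 6q_Y - (q_W) = 0.
Willow's first-order condition: 348 - 4q_W - (q_Y) = 0.
Rearranging gives the reaction functions q_Y = (316 - q_W)/6 and q_W = (348 - q_Y)/4.
Substituting one into the other gives q_Y = 916/23 and q_W = 1772/23.
Total output Q = 116.8696, so price P = 414 - 116.8696 = 297.1304.

297.13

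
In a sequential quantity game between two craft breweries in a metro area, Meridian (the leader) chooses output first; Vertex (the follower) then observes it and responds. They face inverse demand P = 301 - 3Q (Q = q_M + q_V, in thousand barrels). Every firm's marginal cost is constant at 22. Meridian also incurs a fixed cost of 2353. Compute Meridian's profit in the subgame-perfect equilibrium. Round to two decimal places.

890.38

The follower Vertex best-responds to any q_M: π_V = (301 - 3Q)q_V - 22q_V.
∂π_V/∂q_V = 279 - 3q_M - 6q_V = 0 gives the reaction function q_V = (279 - 3q_M)/6.
The leader anticipates this reaction. Substituting into P = 301 - 3Q gives P = 323/2 - (3/2)q_M, so π_M = (323/2 - (3/2)q_M)q_M - 22q_M.
Maximising: ∂π_M/∂q_M = 279/2 - 3q_M = 0, giving q_M = 93/2.
Then q_V = (279 - 3·(93/2))/6 = 93/4.
Price P = 301 - 3·(279/4) = 367/4.
Meridian's profit: (367/4 - 22)·(93/2) - 2353 = 890.3750.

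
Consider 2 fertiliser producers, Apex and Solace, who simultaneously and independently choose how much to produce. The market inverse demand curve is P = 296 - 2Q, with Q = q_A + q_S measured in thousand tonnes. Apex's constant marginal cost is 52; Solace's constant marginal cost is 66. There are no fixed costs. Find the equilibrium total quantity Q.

79

Apex's profit: π_A = (296 - 2Q)q_A - (52q_A). Setting ∂π_A/∂q_A = 0: 244 - 4q_A - 2(q_S) = 0.
Solace's first-order condition: 230 - 4q_S - 2(q_A) = 0.
Rearranging gives the reaction functions q_A = (244 - 2q_S)/4 and q_S = (230 - 2q_A)/4.
Substituting one into the other gives q_A = 43 and q_S = 36.
Total output Q = 43 + 36 = 79.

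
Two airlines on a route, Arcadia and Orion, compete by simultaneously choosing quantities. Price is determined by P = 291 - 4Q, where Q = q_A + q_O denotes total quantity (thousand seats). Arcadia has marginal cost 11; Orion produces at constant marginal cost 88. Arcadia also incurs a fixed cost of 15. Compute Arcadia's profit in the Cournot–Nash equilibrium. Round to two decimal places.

Arcadia's profit: π_A = (291 - 4Q)q_A - (11q_A). Setting ∂π_A/∂q_A = 0: 280 - 8q_A - 4(q_O) = 0.
Orion's first-order condition: 203 - 8q_O - 4(q_A) = 0.
So q_A = (280 - 4q_O)/8 and q_O = (203 - 4q_A)/8.
Solving the pair: q_A = 119/4, q_O = 21/2.
Price P = 291 - 4·(161/4) = 130.
Arcadia's profit: (130 - 11)·(119/4) - 15 = 3525.2500.

3525.25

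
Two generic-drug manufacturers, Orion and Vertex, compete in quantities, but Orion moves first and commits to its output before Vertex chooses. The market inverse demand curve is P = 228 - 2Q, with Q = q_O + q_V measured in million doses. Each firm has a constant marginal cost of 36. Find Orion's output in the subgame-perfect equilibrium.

48

The follower Vertex best-responds to any q_O: π_V = (228 - 2Q)q_V - 36q_V.
Follower FOC: 192 - 2q_O - 4q_V = 0, so q_V(q_O) = (192 - 2q_O)/4.
The leader anticipates this reaction. Substituting into P = 228 - 2Q gives P = 132 - q_O, so π_O = (132 - q_O)q_O - 36q_O.
The leader's first-order condition 96 - 2q_O = 0 yields q_O = 48.
Then q_V = (192 - 2·48)/4 = 24.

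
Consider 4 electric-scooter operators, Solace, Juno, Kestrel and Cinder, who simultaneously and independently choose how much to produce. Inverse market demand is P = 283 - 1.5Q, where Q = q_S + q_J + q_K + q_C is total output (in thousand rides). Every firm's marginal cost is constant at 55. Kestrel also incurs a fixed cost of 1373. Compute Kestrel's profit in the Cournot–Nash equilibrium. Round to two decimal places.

Each firm earns π_i = (283 - 1.5Q)q_i - 55q_i.
Setting ∂π_i/∂q_i = 0 with rivals' quantities fixed: 228 - 3q_i - (3/2)·Σ_{j≠i} q_j = 0.
By symmetry each firm produces the same amount; substituting Σ_{j≠i} q_j = 3q_i yields q_i = 228/(15/2) = 152/5.
Price P = 283 - (3/2)·(608/5) = 503/5.
Kestrel's profit: (503/5 - 55)·(152/5) - 1373 = 331/25.

13.24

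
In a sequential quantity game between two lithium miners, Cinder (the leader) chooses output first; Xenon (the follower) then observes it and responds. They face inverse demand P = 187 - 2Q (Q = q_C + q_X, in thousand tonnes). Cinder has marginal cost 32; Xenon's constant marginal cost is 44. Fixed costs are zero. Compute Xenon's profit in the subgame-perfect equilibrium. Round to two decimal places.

Solve by backward induction. Given q_C, the follower Xenon maximises π_X = (187 - 2q_C - 2q_X)q_X - 44q_X.
∂π_X/∂q_X = 143 - 2q_C - 4q_X = 0 gives the reaction function q_X = (143 - 2q_C)/4.
Cinder substitutes q_X(q_C) into its own profit: π_C = q_C(187 - 2q_C - (143 - 2q_C)/2) - 32q_C = (231/2 - q_C)q_C - 32q_C.
Leader FOC: 167/2 - 2q_C = 0, so q_C = 167/4.
Then q_X = (143 - 2·(167/4))/4 = 119/8.
Price P = 187 - 2·(453/8) = 295/4.
Xenon's profit: (295/4 - 44)·(119/8) = 442.5313.

442.53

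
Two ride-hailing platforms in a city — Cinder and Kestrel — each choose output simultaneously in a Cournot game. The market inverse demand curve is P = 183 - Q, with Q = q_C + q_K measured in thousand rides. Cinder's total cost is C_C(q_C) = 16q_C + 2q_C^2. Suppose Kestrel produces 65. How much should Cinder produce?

17

With the rival's output fixed at 65, Cinder's profit is π_C = (183 - 65 - q_C)q_C - (16q_C + 2q_C²) = (118 - q_C)q_C - (16q_C + 2q_C²).
∂π_C/∂q_C = 102 - 6q_C = 0, so q_C = 17.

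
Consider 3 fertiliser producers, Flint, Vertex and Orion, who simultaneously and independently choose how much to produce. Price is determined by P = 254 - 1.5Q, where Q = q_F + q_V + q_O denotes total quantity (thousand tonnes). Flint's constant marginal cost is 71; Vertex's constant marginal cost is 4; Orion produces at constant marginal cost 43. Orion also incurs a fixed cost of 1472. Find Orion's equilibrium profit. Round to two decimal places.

Flint's profit: π_F = (254 - 1.5Q)q_F - (71q_F). Setting ∂π_F/∂q_F = 0: 183 - 3q_F - (3/2)(q_V + q_O) = 0.
Vertex's profit: π_V = (254 - 1.5Q)q_V - (4q_V). Setting ∂π_V/∂q_V = 0: 250 - 3q_V - (3/2)(q_F + q_O) = 0.
Orion's profit: π_O = (254 - 1.5Q)q_O - (43q_O). Setting ∂π_O/∂q_O = 0: 211 - 3q_O - (3/2)(q_F + q_V) = 0.
Summing all 3 equations gives 644 − 6Q = 0, hence Q = 322/3.
Back-substituting: q_F = (183 − 161)/(3/2) = 44/3, q_V = (250 − 161)/(3/2) = 178/3, q_O = (211 − 161)/(3/2) = 100/3.
Price P = 254 - (3/2)·(322/3) = 93.
Orion's profit: (93 - 43)·(100/3) - 1472 = 584/3.

194.67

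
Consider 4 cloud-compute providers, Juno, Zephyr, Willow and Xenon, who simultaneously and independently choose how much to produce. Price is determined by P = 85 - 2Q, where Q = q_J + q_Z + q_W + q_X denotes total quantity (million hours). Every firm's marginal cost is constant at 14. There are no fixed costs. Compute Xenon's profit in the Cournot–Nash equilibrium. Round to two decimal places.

100.82

A representative firm's profit is π_i = q_i(85 - 2Q) - 14q_i.
Setting ∂π_i/∂q_i = 0 with rivals' quantities fixed: 71 - 4q_i - 2·Σ_{j≠i} q_j = 0.
With identical firms every q_j equals q_i, so Σ_{j≠i} q_j = 3q_i and 71 = 10q_i, giving q_i = 71/10.
Price P = 85 - 2·(142/5) = 141/5.
Xenon's profit: (141/5 - 14)·(71/10) = 100.8200.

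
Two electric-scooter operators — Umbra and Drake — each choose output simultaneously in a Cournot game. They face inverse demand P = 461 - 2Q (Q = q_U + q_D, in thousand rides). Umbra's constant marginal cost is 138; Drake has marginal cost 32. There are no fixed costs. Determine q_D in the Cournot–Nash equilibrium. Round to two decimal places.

Umbra's profit: π_U = (461 - 2Q)q_U - (138q_U). Setting ∂π_U/∂q_U = 0: 323 - 4q_U - 2(q_D) = 0.
Drake's first-order condition: 429 - 4q_D - 2(q_U) = 0.
Best responses: q_U = (323 - 2q_D)/4, q_D = (429 - 2q_U)/4.
Solving the pair: q_U = 217/6, q_D = 535/6.

89.17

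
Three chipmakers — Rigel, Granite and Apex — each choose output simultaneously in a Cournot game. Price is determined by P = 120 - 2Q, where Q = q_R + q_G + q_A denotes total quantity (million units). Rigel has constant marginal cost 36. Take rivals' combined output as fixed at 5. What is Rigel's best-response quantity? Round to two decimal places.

With rivals' combined output fixed at 5, Rigel's profit is π_R = (120 - 2·5 - 2q_R)q_R - (36q_R) = (110 - 2q_R)q_R - (36q_R).
∂π_R/∂q_R = 74 - 4q_R = 0, so q_R = 37/2.

18.50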